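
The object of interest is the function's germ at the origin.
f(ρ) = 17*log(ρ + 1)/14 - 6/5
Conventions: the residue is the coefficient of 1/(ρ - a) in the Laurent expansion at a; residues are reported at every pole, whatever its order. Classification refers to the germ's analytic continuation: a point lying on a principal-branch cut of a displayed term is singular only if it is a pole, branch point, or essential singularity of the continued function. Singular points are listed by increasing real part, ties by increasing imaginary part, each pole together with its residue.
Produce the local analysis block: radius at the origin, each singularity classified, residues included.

Radius of convergence at 0: 1.
At -1: a logarithmic branch point.

Branch term (17/14)*log(1 - ρ/(-1)): its argument vanishes at ρ = -1, a logarithmic branch point, modulus 1.
The radius of convergence is the smallest modulus among the singular points: 1.


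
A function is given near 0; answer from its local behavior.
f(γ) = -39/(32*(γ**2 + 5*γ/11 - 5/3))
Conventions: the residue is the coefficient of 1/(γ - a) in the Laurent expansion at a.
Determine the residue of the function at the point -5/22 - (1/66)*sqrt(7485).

The factor γ**2 + 5*γ/11 - 5/3 splits as (γ - a)(γ - a') with a = -5/22 - (1/66)*sqrt(7485), a' = -5/22 + (1/66)*sqrt(7485). At the order-1 pole a set g(γ) = (γ - a)*f(γ) = [-39/32] / (γ - a').
Simple pole: residue = g(a) at a = -5/22 - (1/66)*sqrt(7485), which is (429/79840)*sqrt(7485).

The residue is (429/79840)*sqrt(7485).


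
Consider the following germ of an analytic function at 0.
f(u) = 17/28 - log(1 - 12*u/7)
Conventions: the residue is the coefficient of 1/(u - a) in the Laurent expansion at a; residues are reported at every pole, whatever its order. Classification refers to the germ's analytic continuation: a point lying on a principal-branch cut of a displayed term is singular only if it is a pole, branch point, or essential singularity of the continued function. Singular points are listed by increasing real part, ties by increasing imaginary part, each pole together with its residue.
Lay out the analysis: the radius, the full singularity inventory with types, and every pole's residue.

Radius of convergence at 0: 7/12.
At 7/12: a logarithmic branch point.

Branch term (-1)*log(1 - u/(7/12)): its argument vanishes at u = 7/12, a logarithmic branch point, modulus 7/12.
The radius of convergence is the smallest modulus among the singular points: 7/12.


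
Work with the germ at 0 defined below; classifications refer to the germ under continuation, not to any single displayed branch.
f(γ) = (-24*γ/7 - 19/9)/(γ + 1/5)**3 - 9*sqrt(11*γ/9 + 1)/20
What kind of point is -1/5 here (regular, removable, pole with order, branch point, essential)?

The point is a pole of order 3.

The denominator factor γ + 1/5 vanishes at -1/5 and appears to the power 3; the numerator there equals -449/315, nonzero, and no other factor vanishes.
The branch terms are analytic at this point.
Hence a pole whose order is the multiplicity, 3.


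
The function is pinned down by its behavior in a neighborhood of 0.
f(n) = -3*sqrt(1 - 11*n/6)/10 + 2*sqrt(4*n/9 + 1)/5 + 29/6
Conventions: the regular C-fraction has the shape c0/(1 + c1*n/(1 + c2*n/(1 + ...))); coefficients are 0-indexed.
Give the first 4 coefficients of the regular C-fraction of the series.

The regular C-fraction coefficients are [74/15, -131/1776, -171331/697968, -729526669/807996996].

Taylor coefficients (expand at 0): a_0 = 74/15, a_1 = 131/360, a_2 = 3011/25920, a_3 = 109859/933120.
c0 = a_0 = 74/15. Peel one level at a time: if S = 1 + c*n/S' with S'(0) = 1, then c is the n-coefficient of S and S' = c*n/(S - 1).
S_1 = c0/f = 1 + (-131/1776)*n + (-171331/9462528)*n^2 + ...; c1 = -131/1776.
S_2 = c1*n/(S_1 - 1) = 1 + (-171331/697968)*n + (-19716937/88962624)*n^2 + ...; c2 = -171331/697968.
S_3 = c2*n/(S_2 - 1) = 1 + (-729526669/807996996)*n + ...; c3 = -729526669/807996996.


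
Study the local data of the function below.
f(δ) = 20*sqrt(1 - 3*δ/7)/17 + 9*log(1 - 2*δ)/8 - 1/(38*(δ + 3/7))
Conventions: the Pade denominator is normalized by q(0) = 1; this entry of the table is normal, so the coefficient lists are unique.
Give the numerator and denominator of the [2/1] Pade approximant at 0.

The Pade approximant has numerator coefficients [2161/1938, -570082297/172269636, -60374053/100490621]; denominator coefficients [1, -2159303/2533377].

Taylor coefficients needed (expand at 0): a_0 = 2161/1938, a_1 = -191999/81396, a_2 = -4463569/1709316, a_3 = -79894211/35895636.
Write the denominator as Q(δ) = 1 + q1*δ. Requiring Q*f - P = O(δ^4) with deg P <= 2 kills the coefficients of δ^3..δ^3 in Q*f:
  δ^3: a_3 + q1*a_2 = 0, i.e. -79894211/35895636 + (-4463569/1709316)*q1 = 0.
Solving this linear system: q1 = -2159303/2533377.
The numerator is Q*f truncated at degree 2: P0 = a_0 = 2161/1938; P1 = a_1 + q1*a_0 = -570082297/172269636; P2 = a_2 + q1*a_1 = -60374053/100490621.


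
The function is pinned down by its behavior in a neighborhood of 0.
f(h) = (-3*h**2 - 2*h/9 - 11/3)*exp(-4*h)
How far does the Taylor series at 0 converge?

The factor exp(-4*h) is entire and contributes no finite singular point.
The polynomial part has no poles.
No finite singular points: the Taylor series at 0 converges everywhere.

The radius of convergence is infinite.


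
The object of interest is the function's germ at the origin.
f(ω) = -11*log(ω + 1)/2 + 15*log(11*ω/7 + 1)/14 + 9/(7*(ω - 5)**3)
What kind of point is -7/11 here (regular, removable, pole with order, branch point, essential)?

The point is a logarithmic branch point.

The term (15/14)*log(1 - ω/(-7/11)) has argument 1 - -7/11/(-7/11) = 0 at -7/11: a logarithmic (infinitely-sheeted) branch point; the remaining terms are analytic or single-valued there.


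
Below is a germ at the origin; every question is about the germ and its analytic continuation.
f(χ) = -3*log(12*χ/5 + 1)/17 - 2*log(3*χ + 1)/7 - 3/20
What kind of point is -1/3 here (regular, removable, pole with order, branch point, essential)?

The point is a logarithmic branch point.

The term (-2/7)*log(1 - χ/(-1/3)) has argument 1 - -1/3/(-1/3) = 0 at -1/3: a logarithmic (infinitely-sheeted) branch point; the remaining terms are analytic or single-valued there.


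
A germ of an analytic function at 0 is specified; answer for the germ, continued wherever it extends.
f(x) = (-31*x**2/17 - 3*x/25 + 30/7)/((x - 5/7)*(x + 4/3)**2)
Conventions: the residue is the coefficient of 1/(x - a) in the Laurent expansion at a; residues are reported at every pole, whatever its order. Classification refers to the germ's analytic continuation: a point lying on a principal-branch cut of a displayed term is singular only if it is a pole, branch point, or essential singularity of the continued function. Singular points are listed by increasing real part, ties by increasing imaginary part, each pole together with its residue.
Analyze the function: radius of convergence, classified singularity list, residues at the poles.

Radius of convergence at 0: 5/7.
At -4/3: a pole of order 2; residue -409157/157165.
At 5/7: a pole of order 1; residue 122562/157165.

Denominator factor (x - 5/7): pole of order 1 at 5/7, modulus 5/7.
Denominator factor (x + 4/3)^2: pole of order 2 at -4/3, modulus 4/3.
The radius of convergence is the smallest modulus among the singular points: 5/7.
At the order-2 pole -4/3 set g(x) = (x - (-4/3))^2*f(x) = (-31*x**2/17 - 3*x/25 + 30/7)/(x - 5/7).
Order-2 pole: residue = g'(a); g'(-4/3) = -409157/157165, so the residue is -409157/157165.
At the order-1 pole 5/7 set g(x) = (x - (5/7))*f(x) = (-31*x**2/17 - 3*x/25 + 30/7)/(x + 4/3)**2.
Simple pole: residue = g(a) at a = 5/7, which is 122562/157165.
List the singular points by increasing real part (a conjugate pair: the negative imaginary part first).


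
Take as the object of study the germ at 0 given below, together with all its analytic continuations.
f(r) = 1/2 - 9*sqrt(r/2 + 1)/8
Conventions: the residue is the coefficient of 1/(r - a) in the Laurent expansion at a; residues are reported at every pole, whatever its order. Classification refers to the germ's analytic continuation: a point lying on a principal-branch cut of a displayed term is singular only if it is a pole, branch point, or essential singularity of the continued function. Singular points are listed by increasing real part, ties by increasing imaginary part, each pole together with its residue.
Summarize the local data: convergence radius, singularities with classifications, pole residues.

Radius of convergence at 0: 2.
At -2: an algebraic (square-root) branch point.

Branch term (-9/8)*sqrt(1 - r/(-2)): its argument vanishes at r = -2, a square-root branch point, modulus 2.
The radius of convergence is the smallest modulus among the singular points: 2.


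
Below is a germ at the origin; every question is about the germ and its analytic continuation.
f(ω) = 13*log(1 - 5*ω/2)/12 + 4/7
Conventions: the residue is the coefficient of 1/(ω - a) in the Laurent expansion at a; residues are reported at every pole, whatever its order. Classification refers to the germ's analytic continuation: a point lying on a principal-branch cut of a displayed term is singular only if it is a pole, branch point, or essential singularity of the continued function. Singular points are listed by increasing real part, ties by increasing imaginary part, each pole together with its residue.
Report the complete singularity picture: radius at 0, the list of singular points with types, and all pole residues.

Branch term (13/12)*log(1 - ω/(2/5)): its argument vanishes at ω = 2/5, a logarithmic branch point, modulus 2/5.
The radius of convergence is the smallest modulus among the singular points: 2/5.

Radius of convergence at 0: 2/5.
At 2/5: a logarithmic branch point.


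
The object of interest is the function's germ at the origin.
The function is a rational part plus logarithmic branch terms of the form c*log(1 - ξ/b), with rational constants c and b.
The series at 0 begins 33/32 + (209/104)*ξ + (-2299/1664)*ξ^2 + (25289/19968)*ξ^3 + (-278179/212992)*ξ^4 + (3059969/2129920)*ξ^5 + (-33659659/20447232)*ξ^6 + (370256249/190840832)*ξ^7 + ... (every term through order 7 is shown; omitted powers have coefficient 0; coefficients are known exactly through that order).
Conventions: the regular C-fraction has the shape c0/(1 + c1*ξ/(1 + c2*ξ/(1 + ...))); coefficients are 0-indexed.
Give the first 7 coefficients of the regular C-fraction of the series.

Taylor coefficients (read off): a_0 = 33/32, a_1 = 209/104, a_2 = -2299/1664, a_3 = 25289/19968, a_4 = -278179/212992, a_5 = 3059969/2129920, a_6 = -33659659/20447232.
c0 = a_0 = 33/32. Peel one level at a time: if S = 1 + c*ξ/S' with S'(0) = 1, then c is the ξ-coefficient of S and S' = c*ξ/(S - 1).
S_1 = c0/f = 1 + (-76/39)*ξ + (31255/6084)*ξ^2 + ...; c1 = -76/39.
S_2 = c1*ξ/(S_1 - 1) = 1 + (1645/624)*ξ + (-121/768)*ξ^2 + ...; c2 = 1645/624.
S_3 = c2*ξ/(S_2 - 1) = 1 + (1573/26320)*ξ + (-12994553/346371200)*ξ^2 + ...; c3 = 1573/26320.
S_4 = c3*ξ/(S_3 - 1) = 1 + (8261/13160)*ξ + (-121/960)*ξ^2 + ...; c4 = 8261/13160.
S_5 = c4*ξ/(S_4 - 1) = 1 + (3619/18024)*ξ + (-63495355/649729152)*ξ^2 + ...; c5 = 3619/18024.
S_6 = c5*ξ/(S_5 - 1) = 1 + (17545/36048)*ξ + ...; c6 = 17545/36048.

The regular C-fraction coefficients are [33/32, -76/39, 1645/624, 1573/26320, 8261/13160, 3619/18024, 17545/36048].


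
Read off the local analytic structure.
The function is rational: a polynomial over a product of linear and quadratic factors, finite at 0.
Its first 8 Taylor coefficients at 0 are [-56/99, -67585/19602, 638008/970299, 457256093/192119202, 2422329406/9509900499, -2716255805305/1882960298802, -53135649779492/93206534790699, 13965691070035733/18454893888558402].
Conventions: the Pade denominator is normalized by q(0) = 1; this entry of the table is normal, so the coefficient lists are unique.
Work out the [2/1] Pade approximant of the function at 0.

The Pade approximant has numerator coefficients [-56/99, -526498/375969, 52686347/4010336]; denominator coefficients [1, -65322299/18046512].

Taylor coefficients needed (read off): a_0 = -56/99, a_1 = -67585/19602, a_2 = 638008/970299, a_3 = 457256093/192119202.
Write the denominator as Q(ζ) = 1 + q1*ζ. Requiring Q*f - P = O(ζ^4) with deg P <= 2 kills the coefficients of ζ^3..ζ^3 in Q*f:
  ζ^3: a_3 + q1*a_2 = 0, i.e. 457256093/192119202 + (638008/970299)*q1 = 0.
Solving this linear system: q1 = -65322299/18046512.
The numerator is Q*f truncated at degree 2: P0 = a_0 = -56/99; P1 = a_1 + q1*a_0 = -526498/375969; P2 = a_2 + q1*a_1 = 52686347/4010336.


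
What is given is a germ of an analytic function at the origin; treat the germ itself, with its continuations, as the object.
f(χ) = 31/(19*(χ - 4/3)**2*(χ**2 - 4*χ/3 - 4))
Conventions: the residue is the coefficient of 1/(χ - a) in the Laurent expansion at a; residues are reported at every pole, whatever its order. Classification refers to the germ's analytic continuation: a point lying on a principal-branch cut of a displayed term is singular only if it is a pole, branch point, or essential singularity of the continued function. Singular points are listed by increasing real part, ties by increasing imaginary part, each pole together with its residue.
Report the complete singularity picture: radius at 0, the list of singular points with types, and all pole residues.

Denominator factor (χ**2 - 4*χ/3 - 4): discriminant 160/9, real irrational roots 2/3 + (2/3)*sqrt(10) and 2/3 - (2/3)*sqrt(10); poles of order 1, moduli 2/3 + (2/3)*sqrt(10) and -2/3 + (2/3)*sqrt(10).
Denominator factor (χ - 4/3)^2: pole of order 2 at 4/3, modulus 4/3.
The radius of convergence is the smallest modulus among the singular points: 4/3.
The factor χ**2 - 4*χ/3 - 4 splits as (χ - a)(χ - a') with a = 2/3 - (2/3)*sqrt(10), a' = 2/3 + (2/3)*sqrt(10). At the order-1 pole a set g(χ) = (χ - a)*f(χ) = [31/(19*(χ - 4/3)**2)] / (χ - a').
Simple pole: residue = g(a) at a = 2/3 - (2/3)*sqrt(10), which is 31/456 - (341/9120)*sqrt(10).
At the order-2 pole 4/3 set g(χ) = (χ - (4/3))^2*f(χ) = 31/(19*(χ**2 - 4*χ/3 - 4)).
Order-2 pole: residue = g'(a); g'(4/3) = -31/228, so the residue is -31/228.
The factor χ**2 - 4*χ/3 - 4 splits as (χ - a)(χ - a') with a = 2/3 + (2/3)*sqrt(10), a' = 2/3 - (2/3)*sqrt(10). At the order-1 pole a set g(χ) = (χ - a)*f(χ) = [31/(19*(χ - 4/3)**2)] / (χ - a').
Simple pole: residue = g(a) at a = 2/3 + (2/3)*sqrt(10), which is 31/456 + (341/9120)*sqrt(10).
List the singular points by increasing real part (a conjugate pair: the negative imaginary part first).

Radius of convergence at 0: 4/3.
At 2/3 - (2/3)*sqrt(10): a pole of order 1; residue 31/456 - (341/9120)*sqrt(10).
At 4/3: a pole of order 2; residue -31/228.
At 2/3 + (2/3)*sqrt(10): a pole of order 1; residue 31/456 + (341/9120)*sqrt(10).


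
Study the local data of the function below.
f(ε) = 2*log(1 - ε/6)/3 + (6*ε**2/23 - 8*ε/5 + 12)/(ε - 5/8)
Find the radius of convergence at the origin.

Denominator factor (ε - 5/8): pole of order 1 at 5/8, modulus 5/8.
Branch term (2/3)*log(1 - ε/(6)): its argument vanishes at ε = 6, a logarithmic branch point, modulus 6.
The radius of convergence is the smallest modulus among the singular points: 5/8.

The radius of convergence is 5/8.


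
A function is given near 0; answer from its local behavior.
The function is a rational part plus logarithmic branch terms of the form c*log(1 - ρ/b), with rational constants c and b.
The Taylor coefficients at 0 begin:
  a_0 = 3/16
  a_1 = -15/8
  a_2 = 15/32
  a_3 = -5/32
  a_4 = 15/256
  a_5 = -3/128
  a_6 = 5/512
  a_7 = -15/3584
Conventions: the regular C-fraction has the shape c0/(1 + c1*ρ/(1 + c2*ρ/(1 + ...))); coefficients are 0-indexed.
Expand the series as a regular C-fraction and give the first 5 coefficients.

The regular C-fraction coefficients are [3/16, 10, -39/4, -1/468, 59/234].

Taylor coefficients (read off): a_0 = 3/16, a_1 = -15/8, a_2 = 15/32, a_3 = -5/32, a_4 = 15/256.
c0 = a_0 = 3/16. Peel one level at a time: if S = 1 + c*ρ/S' with S'(0) = 1, then c is the ρ-coefficient of S and S' = c*ρ/(S - 1).
S_1 = c0/f = 1 + (10)*ρ + (195/2)*ρ^2 + ...; c1 = 10.
S_2 = c1*ρ/(S_1 - 1) = 1 + (-39/4)*ρ + (-1/48)*ρ^2 + ...; c2 = -39/4.
S_3 = c2*ρ/(S_2 - 1) = 1 + (-1/468)*ρ + (59/109512)*ρ^2 + ...; c3 = -1/468.
S_4 = c3*ρ/(S_3 - 1) = 1 + (59/234)*ρ + ...; c4 = 59/234.


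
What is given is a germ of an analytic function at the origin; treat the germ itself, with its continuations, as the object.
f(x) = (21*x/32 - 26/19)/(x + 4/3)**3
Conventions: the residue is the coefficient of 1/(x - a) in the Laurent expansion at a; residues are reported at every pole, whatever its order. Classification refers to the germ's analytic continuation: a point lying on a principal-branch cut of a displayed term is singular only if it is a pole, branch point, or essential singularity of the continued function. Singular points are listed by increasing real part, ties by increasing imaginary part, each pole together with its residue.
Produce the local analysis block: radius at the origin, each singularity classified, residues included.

Radius of convergence at 0: 4/3.
At -4/3: a pole of order 3; residue 0.

Denominator factor (x + 4/3)^3: pole of order 3 at -4/3, modulus 4/3.
The radius of convergence is the smallest modulus among the singular points: 4/3.
At the order-3 pole -4/3 set g(x) = (x - (-4/3))^3*f(x) = 21*x/32 - 26/19.
Order-3 pole: residue = g''(a)/2; g''(-4/3) = 0, so the residue is 0.


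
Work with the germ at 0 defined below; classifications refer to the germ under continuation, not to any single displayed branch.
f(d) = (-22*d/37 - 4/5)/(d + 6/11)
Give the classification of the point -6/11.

The point is a pole of order 1.

The denominator factor d + 6/11 vanishes at -6/11 and appears to the power 1; the numerator there equals -88/185, nonzero, and no other factor vanishes.
Hence a pole whose order is the multiplicity, 1.


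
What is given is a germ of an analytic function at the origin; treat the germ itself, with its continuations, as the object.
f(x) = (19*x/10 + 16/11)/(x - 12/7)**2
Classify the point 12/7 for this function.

The point is a pole of order 2.

The denominator factor x - 12/7 vanishes at 12/7 and appears to the power 2; the numerator there equals 1814/385, nonzero, and no other factor vanishes.
Hence a pole whose order is the multiplicity, 2.


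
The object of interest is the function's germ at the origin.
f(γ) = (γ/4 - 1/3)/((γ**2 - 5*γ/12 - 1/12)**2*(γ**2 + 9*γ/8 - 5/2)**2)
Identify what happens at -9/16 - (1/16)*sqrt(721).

The denominator factor γ**2 + 9*γ/8 - 5/2 vanishes at -9/16 - (1/16)*sqrt(721) and appears to the power 2; the numerator there equals -91/192 - (1/64)*sqrt(721), nonzero, and no other factor vanishes.
Hence a pole whose order is the multiplicity, 2.

The point is a pole of order 2.


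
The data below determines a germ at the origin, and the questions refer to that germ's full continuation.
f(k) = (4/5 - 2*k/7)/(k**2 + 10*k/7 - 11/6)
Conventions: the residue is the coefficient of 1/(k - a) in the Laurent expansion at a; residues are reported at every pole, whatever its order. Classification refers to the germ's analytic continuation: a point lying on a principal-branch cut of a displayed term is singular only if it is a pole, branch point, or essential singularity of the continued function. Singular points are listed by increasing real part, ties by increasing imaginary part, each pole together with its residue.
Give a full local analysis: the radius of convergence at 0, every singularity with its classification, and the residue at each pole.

Radius of convergence at 0: -5/7 + (1/42)*sqrt(4134).
At -5/7 - (1/42)*sqrt(4134): a pole of order 1; residue -1/7 - (123/24115)*sqrt(4134).
At -5/7 + (1/42)*sqrt(4134): a pole of order 1; residue -1/7 + (123/24115)*sqrt(4134).

Denominator factor (k**2 + 10*k/7 - 11/6): discriminant 1378/147, real irrational roots -5/7 + (1/42)*sqrt(4134) and -5/7 - (1/42)*sqrt(4134); poles of order 1, moduli -5/7 + (1/42)*sqrt(4134) and 5/7 + (1/42)*sqrt(4134).
The radius of convergence is the smallest modulus among the singular points: -5/7 + (1/42)*sqrt(4134).
The factor k**2 + 10*k/7 - 11/6 splits as (k - a)(k - a') with a = -5/7 - (1/42)*sqrt(4134), a' = -5/7 + (1/42)*sqrt(4134). At the order-1 pole a set g(k) = (k - a)*f(k) = [4/5 - 2*k/7] / (k - a').
Simple pole: residue = g(a) at a = -5/7 - (1/42)*sqrt(4134), which is -1/7 - (123/24115)*sqrt(4134).
The factor k**2 + 10*k/7 - 11/6 splits as (k - a)(k - a') with a = -5/7 + (1/42)*sqrt(4134), a' = -5/7 - (1/42)*sqrt(4134). At the order-1 pole a set g(k) = (k - a)*f(k) = [4/5 - 2*k/7] / (k - a').
Simple pole: residue = g(a) at a = -5/7 + (1/42)*sqrt(4134), which is -1/7 + (123/24115)*sqrt(4134).
List the singular points by increasing real part (a conjugate pair: the negative imaginary part first).


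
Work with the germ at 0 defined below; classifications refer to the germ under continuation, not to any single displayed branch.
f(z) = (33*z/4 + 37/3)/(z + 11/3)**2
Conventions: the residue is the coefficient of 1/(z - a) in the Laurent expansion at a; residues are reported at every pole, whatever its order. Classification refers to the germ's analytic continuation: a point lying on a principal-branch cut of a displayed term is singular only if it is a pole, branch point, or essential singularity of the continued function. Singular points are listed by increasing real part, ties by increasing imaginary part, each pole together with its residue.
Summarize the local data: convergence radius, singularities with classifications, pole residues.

Denominator factor (z + 11/3)^2: pole of order 2 at -11/3, modulus 11/3.
The radius of convergence is the smallest modulus among the singular points: 11/3.
At the order-2 pole -11/3 set g(z) = (z - (-11/3))^2*f(z) = 33*z/4 + 37/3.
Order-2 pole: residue = g'(a); g'(-11/3) = 33/4, so the residue is 33/4.

Radius of convergence at 0: 11/3.
At -11/3: a pole of order 2; residue 33/4.


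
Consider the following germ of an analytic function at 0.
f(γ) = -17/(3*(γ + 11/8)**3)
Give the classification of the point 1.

The point is a regular point.

Denominator factors: γ + 11/8 = 19/8 at γ = 1 — none vanishes.
So the germ continues analytically to 1.


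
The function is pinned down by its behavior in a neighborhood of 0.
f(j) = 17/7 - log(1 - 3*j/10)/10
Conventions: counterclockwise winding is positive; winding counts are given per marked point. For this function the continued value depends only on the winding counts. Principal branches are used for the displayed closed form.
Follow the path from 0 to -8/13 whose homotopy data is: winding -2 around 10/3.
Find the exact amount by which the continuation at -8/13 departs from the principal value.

Continued minus principal equals (2/5)*pi*i.

The rational part is single-valued and drops out of the difference; each branch term changes only by its own monodromy.
(-1/10)*log(1 - j/(10/3)): each positive loop around 10/3 adds 2*pi*i to the log, so winding -2 contributes (-1/10)*(-2)*2*pi*i = (2/5)*pi*i.
Summing the contributions at j = -8/13 gives (2/5)*pi*i.


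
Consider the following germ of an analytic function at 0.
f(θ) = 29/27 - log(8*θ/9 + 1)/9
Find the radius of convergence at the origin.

The radius of convergence is 9/8.

Branch term (-1/9)*log(1 - θ/(-9/8)): its argument vanishes at θ = -9/8, a logarithmic branch point, modulus 9/8.
The radius of convergence is the smallest modulus among the singular points: 9/8.


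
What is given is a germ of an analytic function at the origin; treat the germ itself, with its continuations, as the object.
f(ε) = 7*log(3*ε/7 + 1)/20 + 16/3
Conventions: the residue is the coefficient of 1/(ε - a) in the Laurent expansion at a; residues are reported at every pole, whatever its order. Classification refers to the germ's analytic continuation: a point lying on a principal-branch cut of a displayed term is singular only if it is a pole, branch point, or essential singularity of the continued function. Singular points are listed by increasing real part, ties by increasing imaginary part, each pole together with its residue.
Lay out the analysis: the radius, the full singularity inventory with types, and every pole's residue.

Branch term (7/20)*log(1 - ε/(-7/3)): its argument vanishes at ε = -7/3, a logarithmic branch point, modulus 7/3.
The radius of convergence is the smallest modulus among the singular points: 7/3.

Radius of convergence at 0: 7/3.
At -7/3: a logarithmic branch point.


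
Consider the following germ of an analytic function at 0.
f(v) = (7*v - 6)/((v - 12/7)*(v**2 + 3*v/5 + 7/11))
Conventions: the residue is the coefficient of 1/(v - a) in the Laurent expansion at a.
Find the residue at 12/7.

At the order-1 pole 12/7 set g(v) = (v - (12/7))*f(v) = (7*v - 6)/(v**2 + 3*v/5 + 7/11).
Simple pole: residue = g(a) at a = 12/7, which is 16170/12407.

The residue is 16170/12407.


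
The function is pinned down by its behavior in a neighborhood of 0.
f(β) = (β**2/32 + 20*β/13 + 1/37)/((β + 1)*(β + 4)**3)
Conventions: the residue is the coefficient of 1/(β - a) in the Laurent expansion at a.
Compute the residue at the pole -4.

At the order-3 pole -4 set g(β) = (β - (-4))^3*f(β) = (β**2/32 + 20*β/13 + 1/37)/(β + 1).
Order-3 pole: residue = g''(a)/2; g''(-4) = 22783/207792, so the residue is 22783/415584.

The residue is 22783/415584.


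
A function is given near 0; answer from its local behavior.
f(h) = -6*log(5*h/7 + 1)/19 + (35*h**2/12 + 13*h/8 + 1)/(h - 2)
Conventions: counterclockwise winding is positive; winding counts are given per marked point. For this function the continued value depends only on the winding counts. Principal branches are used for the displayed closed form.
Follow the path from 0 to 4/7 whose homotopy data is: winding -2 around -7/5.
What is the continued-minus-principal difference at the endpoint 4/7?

The rational part is single-valued and drops out of the difference; each branch term changes only by its own monodromy.
(-6/19)*log(1 - h/(-7/5)): each positive loop around -7/5 adds 2*pi*i to the log, so winding -2 contributes (-6/19)*(-2)*2*pi*i = (24/19)*pi*i.
Summing the contributions at h = 4/7 gives (24/19)*pi*i.

Continued minus principal equals (24/19)*pi*i.


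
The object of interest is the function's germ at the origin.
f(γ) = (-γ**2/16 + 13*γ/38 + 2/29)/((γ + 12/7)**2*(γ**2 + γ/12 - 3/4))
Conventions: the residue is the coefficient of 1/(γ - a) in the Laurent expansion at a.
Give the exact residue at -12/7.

At the order-2 pole -12/7 set g(γ) = (γ - (-12/7))^2*f(γ) = (-γ**2/16 + 13*γ/38 + 2/29)/(γ**2 + γ/12 - 3/4).
Order-2 pole: residue = g'(a); g'(-12/7) = -76663244/265804053, so the residue is -76663244/265804053.

The residue is -76663244/265804053.


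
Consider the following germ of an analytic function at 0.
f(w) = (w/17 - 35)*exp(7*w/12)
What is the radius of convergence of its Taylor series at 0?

The radius of convergence is infinite.

The factor exp(7*w/12) is entire and contributes no finite singular point.
The polynomial part has no poles.
No finite singular points: the Taylor series at 0 converges everywhere.


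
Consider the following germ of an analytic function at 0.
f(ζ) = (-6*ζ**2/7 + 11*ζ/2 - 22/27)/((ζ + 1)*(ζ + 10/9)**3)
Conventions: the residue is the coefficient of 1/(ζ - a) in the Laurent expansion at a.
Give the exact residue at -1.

The residue is -73197/14.

At the order-1 pole -1 set g(ζ) = (ζ - (-1))*f(ζ) = (-6*ζ**2/7 + 11*ζ/2 - 22/27)/(ζ + 10/9)**3.
Simple pole: residue = g(a) at a = -1, which is -73197/14.


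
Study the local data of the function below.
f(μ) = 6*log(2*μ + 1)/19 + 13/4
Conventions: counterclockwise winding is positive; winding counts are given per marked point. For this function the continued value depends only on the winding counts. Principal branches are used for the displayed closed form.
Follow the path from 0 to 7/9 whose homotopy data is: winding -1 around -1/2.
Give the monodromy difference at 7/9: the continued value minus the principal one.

Continued minus principal equals -(12/19)*pi*i.

The rational part is single-valued and drops out of the difference; each branch term changes only by its own monodromy.
(6/19)*log(1 - μ/(-1/2)): each positive loop around -1/2 adds 2*pi*i to the log, so winding -1 contributes (6/19)*(-1)*2*pi*i = -(12/19)*pi*i.
Summing the contributions at μ = 7/9 gives -(12/19)*pi*i.


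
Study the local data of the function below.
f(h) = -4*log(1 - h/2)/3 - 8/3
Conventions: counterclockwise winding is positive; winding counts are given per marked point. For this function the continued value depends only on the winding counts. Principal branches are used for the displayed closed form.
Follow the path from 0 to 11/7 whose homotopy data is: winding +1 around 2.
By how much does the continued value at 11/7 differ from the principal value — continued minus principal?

The rational part is single-valued and drops out of the difference; each branch term changes only by its own monodromy.
(-4/3)*log(1 - h/(2)): each positive loop around 2 adds 2*pi*i to the log, so winding +1 contributes (-4/3)*(1)*2*pi*i = -(8/3)*pi*i.
Summing the contributions at h = 11/7 gives -(8/3)*pi*i.

Continued minus principal equals -(8/3)*pi*i.


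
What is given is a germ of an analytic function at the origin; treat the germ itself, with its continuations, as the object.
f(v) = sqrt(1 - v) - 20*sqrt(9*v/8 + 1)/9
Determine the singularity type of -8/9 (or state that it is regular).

The point is an algebraic (square-root) branch point.

The term (-20/9)*sqrt(1 - v/(-8/9)) has argument 1 - -8/9/(-8/9) = 0 at -8/9: a square-root (algebraic, two-sheeted) branch point; the remaining terms are analytic or single-valued there.


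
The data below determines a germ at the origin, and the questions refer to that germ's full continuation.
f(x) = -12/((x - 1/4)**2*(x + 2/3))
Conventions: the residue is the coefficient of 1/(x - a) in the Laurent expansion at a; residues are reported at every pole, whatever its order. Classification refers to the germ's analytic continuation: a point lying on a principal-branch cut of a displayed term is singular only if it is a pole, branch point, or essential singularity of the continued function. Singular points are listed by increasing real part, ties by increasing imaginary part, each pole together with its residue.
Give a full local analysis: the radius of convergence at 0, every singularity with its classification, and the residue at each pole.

Radius of convergence at 0: 1/4.
At -2/3: a pole of order 1; residue -1728/121.
At 1/4: a pole of order 2; residue 1728/121.

Denominator factor (x - 1/4)^2: pole of order 2 at 1/4, modulus 1/4.
Denominator factor (x + 2/3): pole of order 1 at -2/3, modulus 2/3.
The radius of convergence is the smallest modulus among the singular points: 1/4.
At the order-1 pole -2/3 set g(x) = (x - (-2/3))*f(x) = -12/(x - 1/4)**2.
Simple pole: residue = g(a) at a = -2/3, which is -1728/121.
At the order-2 pole 1/4 set g(x) = (x - (1/4))^2*f(x) = -12/(x + 2/3).
Order-2 pole: residue = g'(a); g'(1/4) = 1728/121, so the residue is 1728/121.
List the singular points by increasing real part (a conjugate pair: the negative imaginary part first).


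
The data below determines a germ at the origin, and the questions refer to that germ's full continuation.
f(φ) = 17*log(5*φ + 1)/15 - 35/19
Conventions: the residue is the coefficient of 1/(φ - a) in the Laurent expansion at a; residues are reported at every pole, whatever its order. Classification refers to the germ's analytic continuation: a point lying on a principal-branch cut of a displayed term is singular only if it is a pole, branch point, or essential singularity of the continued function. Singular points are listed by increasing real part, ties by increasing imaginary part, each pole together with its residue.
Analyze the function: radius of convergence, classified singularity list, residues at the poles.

Radius of convergence at 0: 1/5.
At -1/5: a logarithmic branch point.

Branch term (17/15)*log(1 - φ/(-1/5)): its argument vanishes at φ = -1/5, a logarithmic branch point, modulus 1/5.
The radius of convergence is the smallest modulus among the singular points: 1/5.


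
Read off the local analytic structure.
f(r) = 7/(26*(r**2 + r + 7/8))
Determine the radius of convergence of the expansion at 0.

Denominator factor (r**2 + r + 7/8): discriminant -5/2, complex-conjugate roots (-1/2) + ((1/4)*sqrt(10))*i and (-1/2) - ((1/4)*sqrt(10))*i; poles of order 1, moduli (1/4)*sqrt(14) and (1/4)*sqrt(14).
The radius of convergence is the smallest modulus among the singular points: (1/4)*sqrt(14).

The radius of convergence is (1/4)*sqrt(14).


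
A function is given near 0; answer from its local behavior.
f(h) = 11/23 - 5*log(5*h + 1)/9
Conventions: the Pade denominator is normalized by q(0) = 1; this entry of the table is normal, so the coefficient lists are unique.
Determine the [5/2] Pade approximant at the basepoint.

Taylor coefficients needed (expand at 0): a_0 = 11/23, a_1 = -25/9, a_2 = 125/18, a_3 = -625/27, a_4 = 3125/36, a_5 = -3125/9, a_6 = 78125/54, a_7 = -390625/63.
Write the denominator as Q(h) = 1 + q1*h + q2*h^2. Requiring Q*f - P = O(h^8) with deg P <= 5 kills the coefficients of h^6..h^7 in Q*f:
  h^6: a_6 + q1*a_5 + q2*a_4 = 0, i.e. 78125/54 + (-3125/9)*q1 + (3125/36)*q2 = 0.
  h^7: a_7 + q1*a_6 + q2*a_5 = 0, i.e. -390625/63 + (78125/54)*q1 + (-3125/9)*q2 = 0.
Solving this linear system: q1 = 50/7, q2 = 250/21.
The numerator is Q*f truncated at degree 5: P0 = a_0 = 11/23; P1 = a_1 + q1*a_0 = 925/1449; P2 = a_2 + q1*a_1 + q2*a_0 = -20875/2898; P3 = a_3 + q1*a_2 + q2*a_1 = -1250/189; P4 = a_4 + q1*a_3 + q2*a_2 = 3125/756; P5 = a_5 + q1*a_4 + q2*a_3 = -3125/1134.

The Pade approximant has numerator coefficients [11/23, 925/1449, -20875/2898, -1250/189, 3125/756, -3125/1134]; denominator coefficients [1, 50/7, 250/21].


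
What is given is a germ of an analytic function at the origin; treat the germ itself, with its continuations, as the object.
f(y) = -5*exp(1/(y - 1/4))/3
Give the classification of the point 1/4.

The point is an essential singularity.

The exponent 1/(y - (1/4)) has a pole at 1/4, so exp(1/(y - (1/4))) takes every nonzero value near it: an essential singularity (not a pole of any order).


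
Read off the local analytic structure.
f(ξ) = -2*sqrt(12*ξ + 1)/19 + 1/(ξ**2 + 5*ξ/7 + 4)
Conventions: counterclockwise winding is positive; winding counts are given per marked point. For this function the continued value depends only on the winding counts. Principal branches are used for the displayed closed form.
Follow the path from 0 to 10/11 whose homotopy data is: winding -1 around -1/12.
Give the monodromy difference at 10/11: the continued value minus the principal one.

Continued minus principal equals (4/209)*sqrt(1441).

The rational part is single-valued and drops out of the difference; each branch term changes only by its own monodromy.
(-2/19)*sqrt(1 - ξ/(-1/12)): winding -1 is odd, the square root flips sign, contributing -2*(-2/19)*sqrt(1 - (10/11)/(-1/12)) = -2*(-2/19)*sqrt(131/11) = (4/209)*sqrt(1441).
Summing the contributions at ξ = 10/11 gives (4/209)*sqrt(1441).


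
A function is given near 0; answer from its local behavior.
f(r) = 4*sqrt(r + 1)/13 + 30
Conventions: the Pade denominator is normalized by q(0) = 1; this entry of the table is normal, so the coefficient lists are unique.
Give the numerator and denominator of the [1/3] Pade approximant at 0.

Taylor coefficients needed (expand at 0): a_0 = 394/13, a_1 = 2/13, a_2 = -1/26, a_3 = 1/52, a_4 = -5/416.
Write the denominator as Q(r) = 1 + q1*r + q2*r^2 + q3*r^3. Requiring Q*f - P = O(r^5) with deg P <= 1 kills the coefficients of r^2..r^4 in Q*f:
  r^2: a_2 + q1*a_1 + q2*a_0 = 0, i.e. -1/26 + (2/13)*q1 + (394/13)*q2 = 0.
  r^3: a_3 + q1*a_2 + q2*a_1 + q3*a_0 = 0, i.e. 1/52 + (-1/26)*q1 + (2/13)*q2 + (394/13)*q3 = 0.
  r^4: a_4 + q1*a_3 + q2*a_2 + q3*a_1 = 0, i.e. -5/416 + (1/52)*q1 + (-1/26)*q2 + (2/13)*q3 = 0.
Solving this linear system: q1 = 39285/63368, q2 = -119/63368, q3 = 41/253472.
The numerator is Q*f truncated at degree 1: P0 = a_0 = 394/13; P1 = a_1 + q1*a_0 = 7802513/411892.

The Pade approximant has numerator coefficients [394/13, 7802513/411892]; denominator coefficients [1, 39285/63368, -119/63368, 41/253472].


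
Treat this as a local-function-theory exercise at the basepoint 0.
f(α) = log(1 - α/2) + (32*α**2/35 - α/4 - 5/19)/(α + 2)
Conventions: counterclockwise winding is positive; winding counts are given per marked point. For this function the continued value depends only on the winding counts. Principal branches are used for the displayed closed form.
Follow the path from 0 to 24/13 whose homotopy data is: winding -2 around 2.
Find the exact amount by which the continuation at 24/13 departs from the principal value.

Continued minus principal equals -(4)*pi*i.

The rational part is single-valued and drops out of the difference; each branch term changes only by its own monodromy.
(1)*log(1 - α/(2)): each positive loop around 2 adds 2*pi*i to the log, so winding -2 contributes (1)*(-2)*2*pi*i = -(4)*pi*i.
Summing the contributions at α = 24/13 gives -(4)*pi*i.


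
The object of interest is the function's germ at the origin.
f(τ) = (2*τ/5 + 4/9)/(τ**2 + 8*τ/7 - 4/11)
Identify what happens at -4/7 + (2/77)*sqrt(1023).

The denominator factor τ**2 + 8*τ/7 - 4/11 vanishes at -4/7 + (2/77)*sqrt(1023) and appears to the power 1; the numerator there equals 68/315 + (4/385)*sqrt(1023), nonzero, and no other factor vanishes.
Hence a pole whose order is the multiplicity, 1.

The point is a pole of order 1.


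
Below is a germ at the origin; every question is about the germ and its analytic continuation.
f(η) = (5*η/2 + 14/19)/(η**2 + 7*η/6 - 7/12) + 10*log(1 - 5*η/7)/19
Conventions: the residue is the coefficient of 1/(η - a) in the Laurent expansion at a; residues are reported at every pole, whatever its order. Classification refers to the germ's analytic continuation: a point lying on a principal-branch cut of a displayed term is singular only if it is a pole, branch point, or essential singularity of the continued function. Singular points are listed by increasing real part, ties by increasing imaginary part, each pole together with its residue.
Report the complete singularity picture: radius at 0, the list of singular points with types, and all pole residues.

Radius of convergence at 0: -7/12 + (1/12)*sqrt(133).
At -7/12 - (1/12)*sqrt(133): a pole of order 1; residue 5/4 + (47/1444)*sqrt(133).
At -7/12 + (1/12)*sqrt(133): a pole of order 1; residue 5/4 - (47/1444)*sqrt(133).
At 7/5: a logarithmic branch point.

Denominator factor (η**2 + 7*η/6 - 7/12): discriminant 133/36, real irrational roots -7/12 + (1/12)*sqrt(133) and -7/12 - (1/12)*sqrt(133); poles of order 1, moduli -7/12 + (1/12)*sqrt(133) and 7/12 + (1/12)*sqrt(133).
Branch term (10/19)*log(1 - η/(7/5)): its argument vanishes at η = 7/5, a logarithmic branch point, modulus 7/5.
The radius of convergence is the smallest modulus among the singular points: -7/12 + (1/12)*sqrt(133).
The branch term is analytic at -7/12 - (1/12)*sqrt(133) and contributes nothing to the residue; only the rational part matters.
The factor η**2 + 7*η/6 - 7/12 splits as (η - a)(η - a') with a = -7/12 - (1/12)*sqrt(133), a' = -7/12 + (1/12)*sqrt(133). At the order-1 pole a set g(η) = (η - a)*(rational part) = [5*η/2 + 14/19] / (η - a').
Simple pole: residue = g(a) at a = -7/12 - (1/12)*sqrt(133), which is 5/4 + (47/1444)*sqrt(133).
The branch term is analytic at -7/12 + (1/12)*sqrt(133) and contributes nothing to the residue; only the rational part matters.
The factor η**2 + 7*η/6 - 7/12 splits as (η - a)(η - a') with a = -7/12 + (1/12)*sqrt(133), a' = -7/12 - (1/12)*sqrt(133). At the order-1 pole a set g(η) = (η - a)*(rational part) = [5*η/2 + 14/19] / (η - a').
Simple pole: residue = g(a) at a = -7/12 + (1/12)*sqrt(133), which is 5/4 - (47/1444)*sqrt(133).
List the singular points by increasing real part (a conjugate pair: the negative imaginary part first).
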